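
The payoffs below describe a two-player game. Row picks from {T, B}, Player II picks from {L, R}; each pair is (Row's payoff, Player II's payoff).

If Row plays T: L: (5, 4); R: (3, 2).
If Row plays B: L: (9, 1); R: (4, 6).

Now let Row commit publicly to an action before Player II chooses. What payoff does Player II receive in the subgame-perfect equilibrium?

Backward induction with Row moving first.
- T: BR = L, leader payoff 5.
- B: BR = R, leader payoff 4.
Row's induced payoffs are 5, 4, so Row commits to T. Subgame-perfect outcome: (T, L) with payoffs (5, 4).

4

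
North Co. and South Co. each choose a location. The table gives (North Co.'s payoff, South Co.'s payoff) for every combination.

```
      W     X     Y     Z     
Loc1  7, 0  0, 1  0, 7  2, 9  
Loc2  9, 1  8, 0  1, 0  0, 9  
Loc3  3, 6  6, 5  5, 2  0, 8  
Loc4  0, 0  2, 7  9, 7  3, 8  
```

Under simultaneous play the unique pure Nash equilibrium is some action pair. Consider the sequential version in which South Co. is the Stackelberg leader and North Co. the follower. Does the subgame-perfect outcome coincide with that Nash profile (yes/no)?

yes

Work backward from North Co.'s decision.
- W: North Co. compares 7, 9, 3, 0 and picks Loc2; South Co. would get 1.
- X: North Co. compares 0, 8, 6, 2 and picks Loc2; South Co. would get 0.
- Y: North Co. compares 0, 1, 5, 9 and picks Loc4; South Co. would get 7.
- Z: North Co. compares 2, 0, 0, 3 and picks Loc4; South Co. would get 8.
Among 1, 0, 7, 8, the best is 8 at Z. Subgame-perfect outcome: (Loc4, Z) with payoffs (3, 8).
For the simultaneous game, intersect best replies.
North Co.'s best replies: W→Loc2; X→Loc2; Y→Loc4; Z→Loc4.
South Co.'s best replies: Loc1→Z; Loc2→Z; Loc3→Z; Loc4→Z.
Only (Loc4, Z) has each player best-responding; Nash payoffs (3, 8).
Sequential outcome (Loc4, Z) coincides with the Nash profile (Loc4, Z).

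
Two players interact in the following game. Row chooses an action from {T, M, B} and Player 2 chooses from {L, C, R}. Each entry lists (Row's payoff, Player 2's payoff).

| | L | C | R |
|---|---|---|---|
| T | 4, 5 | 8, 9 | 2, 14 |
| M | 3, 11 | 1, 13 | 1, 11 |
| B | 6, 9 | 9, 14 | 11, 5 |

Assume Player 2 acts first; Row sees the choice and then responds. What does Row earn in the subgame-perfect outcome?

9

Row best-responds to each possible Player 2 move:
- L: Row compares 4, 3, 6 and picks B; Player 2 would get 9.
- C: Row compares 8, 1, 9 and picks B; Player 2 would get 14.
- R: Row compares 2, 1, 11 and picks B; Player 2 would get 5.
Among 9, 14, 5, the best is 14 at C. Subgame-perfect outcome: (B, C) with payoffs (9, 14).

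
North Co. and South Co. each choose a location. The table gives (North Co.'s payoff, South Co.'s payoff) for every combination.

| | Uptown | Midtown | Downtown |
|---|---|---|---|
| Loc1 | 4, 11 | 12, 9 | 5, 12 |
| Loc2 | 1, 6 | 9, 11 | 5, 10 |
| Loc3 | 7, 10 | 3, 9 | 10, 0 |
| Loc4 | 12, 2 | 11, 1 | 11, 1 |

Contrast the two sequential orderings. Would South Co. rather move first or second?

first

If North Co. leads: South Co.'s best replies are Loc1→Downtown, Loc2→Midtown, Loc3→Uptown, Loc4→Uptown; North Co.'s induced payoffs 5, 9, 7, 12; outcome (Loc4, Uptown), payoffs (12, 2).
If South Co. leads: North Co.'s best replies are Uptown→Loc4, Midtown→Loc1, Downtown→Loc4; South Co.'s induced payoffs 2, 9, 1; outcome (Loc1, Midtown), payoffs (12, 9).
South Co. gets 9 moving first and 2 moving second, so South Co. prefers to move first.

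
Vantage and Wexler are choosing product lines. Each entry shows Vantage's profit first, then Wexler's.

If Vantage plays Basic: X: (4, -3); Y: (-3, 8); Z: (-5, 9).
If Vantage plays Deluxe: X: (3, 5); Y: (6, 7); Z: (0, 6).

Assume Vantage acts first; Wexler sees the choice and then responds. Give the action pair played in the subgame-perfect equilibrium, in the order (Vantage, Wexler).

(Deluxe, Y)

Solve by backward induction (Vantage leads).
- Basic: Wexler compares -3, 8, 9 and picks Z; Vantage would get -5.
- Deluxe: Wexler compares 5, 7, 6 and picks Y; Vantage would get 6.
Among -5, 6, the best is 6 at Deluxe. Subgame-perfect outcome: (Deluxe, Y) with payoffs (6, 7).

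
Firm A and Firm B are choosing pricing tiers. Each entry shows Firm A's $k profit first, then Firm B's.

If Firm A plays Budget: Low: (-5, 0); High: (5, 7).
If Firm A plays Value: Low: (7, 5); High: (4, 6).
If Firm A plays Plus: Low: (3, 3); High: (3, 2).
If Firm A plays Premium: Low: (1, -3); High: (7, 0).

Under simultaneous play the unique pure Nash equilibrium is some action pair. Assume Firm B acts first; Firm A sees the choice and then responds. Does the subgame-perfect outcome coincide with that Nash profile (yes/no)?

Backward induction with Firm B moving first.
- Low: BR = Value, leader payoff 5.
- High: BR = Premium, leader payoff 0.
Among 5, 0, the best is 5 at Low. Subgame-perfect outcome: (Value, Low) with payoffs (7, 5).
Now find the simultaneous Nash equilibrium.
Firm A's best replies: Low→Value; High→Premium.
Firm B's best replies: Budget→High; Value→High; Plus→Low; Premium→High.
Only (Premium, High) has each player best-responding; Nash payoffs (7, 0).
Sequential outcome (Value, Low) differs from the Nash profile (Premium, High).

no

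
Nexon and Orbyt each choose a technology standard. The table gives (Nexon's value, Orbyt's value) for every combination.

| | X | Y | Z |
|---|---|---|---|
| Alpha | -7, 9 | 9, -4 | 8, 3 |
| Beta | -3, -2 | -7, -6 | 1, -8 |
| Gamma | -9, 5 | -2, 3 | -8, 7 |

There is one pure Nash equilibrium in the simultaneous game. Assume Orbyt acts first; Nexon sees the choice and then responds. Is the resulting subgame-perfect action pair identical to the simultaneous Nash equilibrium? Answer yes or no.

Work backward from Nexon's decision.
- X: Nexon compares -7, -3, -9 and picks Beta; Orbyt would get -2.
- Y: Nexon compares 9, -7, -2 and picks Alpha; Orbyt would get -4.
- Z: Nexon compares 8, 1, -8 and picks Alpha; Orbyt would get 3.
Orbyt's induced payoffs are -2, -4, 3, so Orbyt commits to Z. Subgame-perfect outcome: (Alpha, Z) with payoffs (8, 3).
Under simultaneous play:
Nexon's best replies: X→Beta; Y→Alpha; Z→Alpha.
Orbyt's best replies: Alpha→X; Beta→X; Gamma→Z.
The unique mutual best reply is (Beta, X), giving (-3, -2).
Sequential outcome (Alpha, Z) differs from the Nash profile (Beta, X).

no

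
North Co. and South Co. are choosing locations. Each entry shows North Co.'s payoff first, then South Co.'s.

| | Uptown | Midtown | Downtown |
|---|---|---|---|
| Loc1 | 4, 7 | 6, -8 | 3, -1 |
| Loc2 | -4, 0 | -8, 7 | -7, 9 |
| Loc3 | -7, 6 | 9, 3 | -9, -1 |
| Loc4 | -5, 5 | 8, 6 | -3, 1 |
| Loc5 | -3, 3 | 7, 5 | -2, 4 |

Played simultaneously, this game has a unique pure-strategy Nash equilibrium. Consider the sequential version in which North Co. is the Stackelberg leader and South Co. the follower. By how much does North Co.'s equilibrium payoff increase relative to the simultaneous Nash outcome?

4

Work backward from South Co.'s decision.
- Loc1: South Co. compares 7, -8, -1 and picks Uptown; North Co. would get 4.
- Loc2: South Co. compares 0, 7, 9 and picks Downtown; North Co. would get -7.
- Loc3: South Co. compares 6, 3, -1 and picks Uptown; North Co. would get -7.
- Loc4: South Co. compares 5, 6, 1 and picks Midtown; North Co. would get 8.
- Loc5: South Co. compares 3, 5, 4 and picks Midtown; North Co. would get 7.
Among 4, -7, -7, 8, 7, the best is 8 at Loc4. Subgame-perfect outcome: (Loc4, Midtown) with payoffs (8, 6).
Under simultaneous play:
North Co.'s best replies: Uptown→Loc1; Midtown→Loc3; Downtown→Loc1.
South Co.'s best replies: Loc1→Uptown; Loc2→Downtown; Loc3→Uptown; Loc4→Midtown; Loc5→Midtown.
Only (Loc1, Uptown) has each player best-responding; Nash payoffs (4, 7).
North Co.'s commitment gain: 8 − 4 = 4.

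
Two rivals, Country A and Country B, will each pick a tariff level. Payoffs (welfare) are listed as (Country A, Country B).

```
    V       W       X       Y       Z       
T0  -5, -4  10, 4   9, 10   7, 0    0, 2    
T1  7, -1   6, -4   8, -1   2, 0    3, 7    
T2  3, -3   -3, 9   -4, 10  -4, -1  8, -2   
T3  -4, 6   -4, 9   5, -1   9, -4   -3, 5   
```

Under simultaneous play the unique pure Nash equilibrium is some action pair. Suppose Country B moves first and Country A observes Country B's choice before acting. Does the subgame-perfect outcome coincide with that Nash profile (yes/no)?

Solve by backward induction (Country B leads).
- V → Country A plays T1 (best of -5, 7, 3, -4); Country B gets -1.
- W → Country A plays T0 (best of 10, 6, -3, -4); Country B gets 4.
- X → Country A plays T0 (best of 9, 8, -4, 5); Country B gets 10.
- Y → Country A plays T3 (best of 7, 2, -4, 9); Country B gets -4.
- Z → Country A plays T2 (best of 0, 3, 8, -3); Country B gets -2.
Among -1, 4, 10, -4, -2, the best is 10 at X. Subgame-perfect outcome: (T0, X) with payoffs (9, 10).
For the simultaneous game, intersect best replies.
Country A's best replies: V→T1; W→T0; X→T0; Y→T3; Z→T2.
Country B's best replies: T0→X; T1→Z; T2→X; T3→W.
Only (T0, X) has each player best-responding; Nash payoffs (9, 10).
Sequential outcome (T0, X) coincides with the Nash profile (T0, X).

yes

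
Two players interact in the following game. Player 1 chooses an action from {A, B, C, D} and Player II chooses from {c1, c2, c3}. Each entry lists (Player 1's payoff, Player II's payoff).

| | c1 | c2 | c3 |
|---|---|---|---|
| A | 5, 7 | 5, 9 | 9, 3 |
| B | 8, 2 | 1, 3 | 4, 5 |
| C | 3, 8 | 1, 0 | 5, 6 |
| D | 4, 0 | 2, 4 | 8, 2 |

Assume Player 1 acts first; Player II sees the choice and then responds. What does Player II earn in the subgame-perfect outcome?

9

Player II best-responds to each possible Player 1 move:
- A → Player II plays c2 (best of 7, 9, 3); Player 1 gets 5.
- B → Player II plays c3 (best of 2, 3, 5); Player 1 gets 4.
- C → Player II plays c1 (best of 8, 0, 6); Player 1 gets 3.
- D → Player II plays c2 (best of 0, 4, 2); Player 1 gets 2.
Among 5, 4, 3, 2, the best is 5 at A. Subgame-perfect outcome: (A, c2) with payoffs (5, 9).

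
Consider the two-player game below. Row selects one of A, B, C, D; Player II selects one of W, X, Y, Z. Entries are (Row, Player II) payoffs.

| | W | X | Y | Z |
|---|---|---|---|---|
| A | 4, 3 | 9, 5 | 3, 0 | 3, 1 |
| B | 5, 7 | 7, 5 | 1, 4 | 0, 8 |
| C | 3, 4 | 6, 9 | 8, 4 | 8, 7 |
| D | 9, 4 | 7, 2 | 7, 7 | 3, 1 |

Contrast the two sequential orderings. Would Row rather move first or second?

first

If Row leads: Player II's best replies are A→X, B→Z, C→X, D→Y; Row's induced payoffs 9, 0, 6, 7; outcome (A, X), payoffs (9, 5).
If Player II leads: Row's best replies are W→D, X→A, Y→C, Z→C; Player II's induced payoffs 4, 5, 4, 7; outcome (C, Z), payoffs (8, 7).
Row gets 9 moving first and 8 moving second, so Row prefers to move first.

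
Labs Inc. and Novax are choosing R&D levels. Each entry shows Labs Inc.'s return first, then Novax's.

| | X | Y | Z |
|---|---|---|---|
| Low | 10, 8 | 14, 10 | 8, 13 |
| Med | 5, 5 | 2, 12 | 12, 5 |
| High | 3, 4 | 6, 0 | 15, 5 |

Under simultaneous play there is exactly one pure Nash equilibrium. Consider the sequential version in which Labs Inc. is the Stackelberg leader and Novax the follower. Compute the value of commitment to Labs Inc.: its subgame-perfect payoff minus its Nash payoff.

0

Work backward from Novax's decision.
- Low: Novax compares 8, 10, 13 and picks Z; Labs Inc. would get 8.
- Med: Novax compares 5, 12, 5 and picks Y; Labs Inc. would get 2.
- High: Novax compares 4, 0, 5 and picks Z; Labs Inc. would get 15.
Maximizing over 8, 2, 15, Labs Inc. chooses High. Subgame-perfect outcome: (High, Z) with payoffs (15, 5).
Now find the simultaneous Nash equilibrium.
Labs Inc.'s best replies: X→Low; Y→Low; Z→High.
Novax's best replies: Low→Z; Med→Y; High→Z.
Only (High, Z) has each player best-responding; Nash payoffs (15, 5).
Labs Inc.'s commitment gain: 15 − 15 = 0.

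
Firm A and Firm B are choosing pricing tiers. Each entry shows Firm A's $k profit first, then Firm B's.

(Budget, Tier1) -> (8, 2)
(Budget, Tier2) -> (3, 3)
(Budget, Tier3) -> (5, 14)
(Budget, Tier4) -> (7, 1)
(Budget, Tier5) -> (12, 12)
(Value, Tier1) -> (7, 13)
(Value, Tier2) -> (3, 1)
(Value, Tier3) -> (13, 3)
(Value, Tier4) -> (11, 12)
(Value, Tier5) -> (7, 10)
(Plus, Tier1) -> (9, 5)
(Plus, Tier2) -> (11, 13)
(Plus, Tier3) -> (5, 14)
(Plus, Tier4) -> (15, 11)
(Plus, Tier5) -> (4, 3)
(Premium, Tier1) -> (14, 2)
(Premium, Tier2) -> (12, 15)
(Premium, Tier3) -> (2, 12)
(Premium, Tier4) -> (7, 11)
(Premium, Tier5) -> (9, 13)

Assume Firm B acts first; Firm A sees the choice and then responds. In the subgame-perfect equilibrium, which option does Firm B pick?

Work backward from Firm A's decision.
- Tier1 → Firm A plays Premium (best of 8, 7, 9, 14); Firm B gets 2.
- Tier2 → Firm A plays Premium (best of 3, 3, 11, 12); Firm B gets 15.
- Tier3 → Firm A plays Value (best of 5, 13, 5, 2); Firm B gets 3.
- Tier4 → Firm A plays Plus (best of 7, 11, 15, 7); Firm B gets 11.
- Tier5 → Firm A plays Budget (best of 12, 7, 4, 9); Firm B gets 12.
Firm B's induced payoffs are 2, 15, 3, 11, 12, so Firm B commits to Tier2. Subgame-perfect outcome: (Premium, Tier2) with payoffs (12, 15).

Tier2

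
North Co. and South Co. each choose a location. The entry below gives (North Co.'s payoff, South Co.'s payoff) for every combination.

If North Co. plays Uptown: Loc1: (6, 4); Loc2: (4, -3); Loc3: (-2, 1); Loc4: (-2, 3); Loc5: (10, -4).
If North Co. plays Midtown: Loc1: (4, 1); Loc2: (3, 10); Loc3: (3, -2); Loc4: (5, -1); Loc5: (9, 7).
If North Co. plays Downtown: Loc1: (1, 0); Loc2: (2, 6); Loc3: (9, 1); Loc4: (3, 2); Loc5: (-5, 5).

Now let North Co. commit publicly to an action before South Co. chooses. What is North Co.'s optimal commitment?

Work backward from South Co.'s decision.
- Uptown: South Co. compares 4, -3, 1, 3, -4 and picks Loc1; North Co. would get 6.
- Midtown: South Co. compares 1, 10, -2, -1, 7 and picks Loc2; North Co. would get 3.
- Downtown: South Co. compares 0, 6, 1, 2, 5 and picks Loc2; North Co. would get 2.
Among 6, 3, 2, the best is 6 at Uptown. Subgame-perfect outcome: (Uptown, Loc1) with payoffs (6, 4).

Uptown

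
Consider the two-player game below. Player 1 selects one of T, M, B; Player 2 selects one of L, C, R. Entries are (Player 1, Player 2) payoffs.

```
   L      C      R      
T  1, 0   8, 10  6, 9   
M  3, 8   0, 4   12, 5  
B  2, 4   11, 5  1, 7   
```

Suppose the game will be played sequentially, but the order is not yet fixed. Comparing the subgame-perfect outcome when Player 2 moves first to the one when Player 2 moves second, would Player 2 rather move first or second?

second

If Player 1 leads: Player 2's best replies are T→C, M→L, B→R; Player 1's induced payoffs 8, 3, 1; outcome (T, C), payoffs (8, 10).
If Player 2 leads: Player 1's best replies are L→M, C→B, R→M; Player 2's induced payoffs 8, 5, 5; outcome (M, L), payoffs (3, 8).
Player 2 gets 8 moving first and 10 moving second, so Player 2 prefers to move second.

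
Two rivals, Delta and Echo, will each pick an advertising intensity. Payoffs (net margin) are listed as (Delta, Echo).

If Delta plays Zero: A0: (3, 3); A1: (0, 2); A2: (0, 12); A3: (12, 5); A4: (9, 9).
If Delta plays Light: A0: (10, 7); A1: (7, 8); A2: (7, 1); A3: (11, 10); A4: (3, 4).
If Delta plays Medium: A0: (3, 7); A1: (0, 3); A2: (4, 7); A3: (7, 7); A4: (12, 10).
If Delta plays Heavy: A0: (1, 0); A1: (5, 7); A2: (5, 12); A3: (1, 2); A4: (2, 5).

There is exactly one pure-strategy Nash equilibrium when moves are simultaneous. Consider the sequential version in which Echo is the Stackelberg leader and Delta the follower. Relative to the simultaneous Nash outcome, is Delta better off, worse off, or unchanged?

unchanged

Solve by backward induction (Echo leads).
- A0: BR = Light, leader payoff 7.
- A1: BR = Light, leader payoff 8.
- A2: BR = Light, leader payoff 1.
- A3: BR = Zero, leader payoff 5.
- A4: BR = Medium, leader payoff 10.
Maximizing over 7, 8, 1, 5, 10, Echo chooses A4. Subgame-perfect outcome: (Medium, A4) with payoffs (12, 10).
Under simultaneous play:
Delta's best replies: A0→Light; A1→Light; A2→Light; A3→Zero; A4→Medium.
Echo's best replies: Zero→A2; Light→A3; Medium→A4; Heavy→A2.
Only (Medium, A4) has each player best-responding; Nash payoffs (12, 10).
Delta earns 12 sequentially versus 12 at the Nash outcome: unchanged.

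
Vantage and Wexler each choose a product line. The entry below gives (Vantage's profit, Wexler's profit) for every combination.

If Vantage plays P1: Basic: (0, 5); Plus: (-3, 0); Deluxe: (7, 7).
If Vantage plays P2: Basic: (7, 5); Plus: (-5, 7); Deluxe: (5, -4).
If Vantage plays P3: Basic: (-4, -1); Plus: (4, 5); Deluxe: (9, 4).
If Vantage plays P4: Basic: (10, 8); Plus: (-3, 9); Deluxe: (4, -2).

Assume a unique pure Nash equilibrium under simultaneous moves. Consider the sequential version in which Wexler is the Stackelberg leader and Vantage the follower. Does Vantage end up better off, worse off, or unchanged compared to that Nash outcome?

Solve by backward induction (Wexler leads).
- Basic → Vantage plays P4 (best of 0, 7, -4, 10); Wexler gets 8.
- Plus → Vantage plays P3 (best of -3, -5, 4, -3); Wexler gets 5.
- Deluxe → Vantage plays P3 (best of 7, 5, 9, 4); Wexler gets 4.
Among 8, 5, 4, the best is 8 at Basic. Subgame-perfect outcome: (P4, Basic) with payoffs (10, 8).
Now find the simultaneous Nash equilibrium.
Vantage's best replies: Basic→P4; Plus→P3; Deluxe→P3.
Wexler's best replies: P1→Deluxe; P2→Plus; P3→Plus; P4→Plus.
Only (P3, Plus) has each player best-responding; Nash payoffs (4, 5).
Vantage earns 10 sequentially versus 4 at the Nash outcome: better off.

better off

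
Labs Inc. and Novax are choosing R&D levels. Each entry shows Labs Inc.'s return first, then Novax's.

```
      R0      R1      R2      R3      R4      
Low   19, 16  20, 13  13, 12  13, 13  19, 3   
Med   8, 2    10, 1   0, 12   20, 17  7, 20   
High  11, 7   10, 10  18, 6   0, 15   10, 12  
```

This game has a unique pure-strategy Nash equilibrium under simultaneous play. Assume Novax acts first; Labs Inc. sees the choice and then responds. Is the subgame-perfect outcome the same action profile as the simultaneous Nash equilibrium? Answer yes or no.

no

Solve by backward induction (Novax leads).
- R0 → Labs Inc. plays Low (best of 19, 8, 11); Novax gets 16.
- R1 → Labs Inc. plays Low (best of 20, 10, 10); Novax gets 13.
- R2 → Labs Inc. plays High (best of 13, 0, 18); Novax gets 6.
- R3 → Labs Inc. plays Med (best of 13, 20, 0); Novax gets 17.
- R4 → Labs Inc. plays Low (best of 19, 7, 10); Novax gets 3.
Maximizing over 16, 13, 6, 17, 3, Novax chooses R3. Subgame-perfect outcome: (Med, R3) with payoffs (20, 17).
Under simultaneous play:
Labs Inc.'s best replies: R0→Low; R1→Low; R2→High; R3→Med; R4→Low.
Novax's best replies: Low→R0; Med→R4; High→R3.
Only (Low, R0) has each player best-responding; Nash payoffs (19, 16).
Sequential outcome (Med, R3) differs from the Nash profile (Low, R0).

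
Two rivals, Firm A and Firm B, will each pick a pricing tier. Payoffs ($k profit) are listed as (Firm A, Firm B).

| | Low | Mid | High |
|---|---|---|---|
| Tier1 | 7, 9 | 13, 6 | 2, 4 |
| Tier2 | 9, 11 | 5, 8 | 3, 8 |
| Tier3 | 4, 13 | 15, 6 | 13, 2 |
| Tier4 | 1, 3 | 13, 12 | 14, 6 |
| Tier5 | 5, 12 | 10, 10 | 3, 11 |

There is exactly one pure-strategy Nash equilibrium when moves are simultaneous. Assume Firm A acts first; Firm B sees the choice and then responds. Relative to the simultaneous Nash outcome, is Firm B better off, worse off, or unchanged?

Backward induction with Firm A moving first.
- Tier1 → Firm B plays Low (best of 9, 6, 4); Firm A gets 7.
- Tier2 → Firm B plays Low (best of 11, 8, 8); Firm A gets 9.
- Tier3 → Firm B plays Low (best of 13, 6, 2); Firm A gets 4.
- Tier4 → Firm B plays Mid (best of 3, 12, 6); Firm A gets 13.
- Tier5 → Firm B plays Low (best of 12, 10, 11); Firm A gets 5.
Maximizing over 7, 9, 4, 13, 5, Firm A chooses Tier4. Subgame-perfect outcome: (Tier4, Mid) with payoffs (13, 12).
Under simultaneous play:
Firm A's best replies: Low→Tier2; Mid→Tier3; High→Tier4.
Firm B's best replies: Tier1→Low; Tier2→Low; Tier3→Low; Tier4→Mid; Tier5→Low.
Only (Tier2, Low) has each player best-responding; Nash payoffs (9, 11).
Firm B earns 12 sequentially versus 11 at the Nash outcome: better off.

better off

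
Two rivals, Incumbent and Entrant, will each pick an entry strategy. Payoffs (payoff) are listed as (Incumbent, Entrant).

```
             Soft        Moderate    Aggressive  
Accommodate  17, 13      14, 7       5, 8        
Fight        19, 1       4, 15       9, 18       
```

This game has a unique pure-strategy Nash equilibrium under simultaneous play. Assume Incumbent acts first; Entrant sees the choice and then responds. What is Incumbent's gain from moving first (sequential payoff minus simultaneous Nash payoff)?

Backward induction with Incumbent moving first.
- Accommodate: BR = Soft, leader payoff 17.
- Fight: BR = Aggressive, leader payoff 9.
Incumbent's induced payoffs are 17, 9, so Incumbent commits to Accommodate. Subgame-perfect outcome: (Accommodate, Soft) with payoffs (17, 13).
For the simultaneous game, intersect best replies.
Incumbent's best replies: Soft→Fight; Moderate→Accommodate; Aggressive→Fight.
Entrant's best replies: Accommodate→Soft; Fight→Aggressive.
Only (Fight, Aggressive) has each player best-responding; Nash payoffs (9, 18).
Incumbent's commitment gain: 17 − 9 = 8.

8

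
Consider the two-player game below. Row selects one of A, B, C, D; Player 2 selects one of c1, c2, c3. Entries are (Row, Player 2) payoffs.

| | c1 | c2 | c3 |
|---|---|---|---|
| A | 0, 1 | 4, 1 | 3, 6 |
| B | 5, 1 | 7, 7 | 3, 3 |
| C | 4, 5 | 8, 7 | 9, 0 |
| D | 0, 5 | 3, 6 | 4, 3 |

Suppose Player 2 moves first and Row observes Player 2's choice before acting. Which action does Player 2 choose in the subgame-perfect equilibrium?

c2

Solve by backward induction (Player 2 leads).
- c1 → Row plays B (best of 0, 5, 4, 0); Player 2 gets 1.
- c2 → Row plays C (best of 4, 7, 8, 3); Player 2 gets 7.
- c3 → Row plays C (best of 3, 3, 9, 4); Player 2 gets 0.
Player 2's induced payoffs are 1, 7, 0, so Player 2 commits to c2. Subgame-perfect outcome: (C, c2) with payoffs (8, 7).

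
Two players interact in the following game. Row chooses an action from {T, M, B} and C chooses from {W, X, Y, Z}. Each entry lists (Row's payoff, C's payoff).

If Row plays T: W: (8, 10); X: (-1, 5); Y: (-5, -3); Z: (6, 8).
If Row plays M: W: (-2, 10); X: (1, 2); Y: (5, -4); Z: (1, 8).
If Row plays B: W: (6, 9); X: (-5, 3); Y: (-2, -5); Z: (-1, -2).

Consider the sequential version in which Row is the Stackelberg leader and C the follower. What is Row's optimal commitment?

T

Backward induction with Row moving first.
- T → C plays W (best of 10, 5, -3, 8); Row gets 8.
- M → C plays W (best of 10, 2, -4, 8); Row gets -2.
- B → C plays W (best of 9, 3, -5, -2); Row gets 6.
Maximizing over 8, -2, 6, Row chooses T. Subgame-perfect outcome: (T, W) with payoffs (8, 10).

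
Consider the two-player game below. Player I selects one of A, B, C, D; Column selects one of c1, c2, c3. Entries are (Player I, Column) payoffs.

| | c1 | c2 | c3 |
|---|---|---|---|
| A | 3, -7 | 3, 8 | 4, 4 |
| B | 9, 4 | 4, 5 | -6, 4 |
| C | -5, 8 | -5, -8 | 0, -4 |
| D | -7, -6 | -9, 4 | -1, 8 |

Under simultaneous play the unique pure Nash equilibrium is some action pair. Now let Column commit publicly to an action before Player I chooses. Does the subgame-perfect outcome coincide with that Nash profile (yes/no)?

Solve by backward induction (Column leads).
- c1 → Player I plays B (best of 3, 9, -5, -7); Column gets 4.
- c2 → Player I plays B (best of 3, 4, -5, -9); Column gets 5.
- c3 → Player I plays A (best of 4, -6, 0, -1); Column gets 4.
Maximizing over 4, 5, 4, Column chooses c2. Subgame-perfect outcome: (B, c2) with payoffs (4, 5).
Now find the simultaneous Nash equilibrium.
Player I's best replies: c1→B; c2→B; c3→A.
Column's best replies: A→c2; B→c2; C→c1; D→c3.
The unique mutual best reply is (B, c2), giving (4, 5).
Sequential outcome (B, c2) coincides with the Nash profile (B, c2).

yes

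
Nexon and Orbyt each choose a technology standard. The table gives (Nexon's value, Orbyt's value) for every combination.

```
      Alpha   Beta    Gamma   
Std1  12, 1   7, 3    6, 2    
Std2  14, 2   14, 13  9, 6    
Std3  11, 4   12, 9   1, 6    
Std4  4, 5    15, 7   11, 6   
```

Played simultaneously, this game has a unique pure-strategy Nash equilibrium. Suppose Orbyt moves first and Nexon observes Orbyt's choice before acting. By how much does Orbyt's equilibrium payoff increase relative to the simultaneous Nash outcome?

0

Nexon best-responds to each possible Orbyt move:
- Alpha → Nexon plays Std2 (best of 12, 14, 11, 4); Orbyt gets 2.
- Beta → Nexon plays Std4 (best of 7, 14, 12, 15); Orbyt gets 7.
- Gamma → Nexon plays Std4 (best of 6, 9, 1, 11); Orbyt gets 6.
Among 2, 7, 6, the best is 7 at Beta. Subgame-perfect outcome: (Std4, Beta) with payoffs (15, 7).
Under simultaneous play:
Nexon's best replies: Alpha→Std2; Beta→Std4; Gamma→Std4.
Orbyt's best replies: Std1→Beta; Std2→Beta; Std3→Beta; Std4→Beta.
The unique mutual best reply is (Std4, Beta), giving (15, 7).
Orbyt's commitment gain: 7 − 7 = 0.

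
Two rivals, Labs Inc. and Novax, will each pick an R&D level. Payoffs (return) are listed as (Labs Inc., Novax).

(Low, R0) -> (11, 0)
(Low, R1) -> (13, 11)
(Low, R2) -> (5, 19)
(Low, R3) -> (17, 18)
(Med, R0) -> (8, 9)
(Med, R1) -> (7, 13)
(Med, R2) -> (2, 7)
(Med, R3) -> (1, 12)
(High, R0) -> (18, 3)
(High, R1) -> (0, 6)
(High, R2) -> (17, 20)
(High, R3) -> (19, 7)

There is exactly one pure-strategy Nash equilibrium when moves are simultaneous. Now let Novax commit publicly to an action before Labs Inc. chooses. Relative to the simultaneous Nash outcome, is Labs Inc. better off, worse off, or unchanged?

Solve by backward induction (Novax leads).
- R0: BR = High, leader payoff 3.
- R1: BR = Low, leader payoff 11.
- R2: BR = High, leader payoff 20.
- R3: BR = High, leader payoff 7.
Novax's induced payoffs are 3, 11, 20, 7, so Novax commits to R2. Subgame-perfect outcome: (High, R2) with payoffs (17, 20).
Under simultaneous play:
Labs Inc.'s best replies: R0→High; R1→Low; R2→High; R3→High.
Novax's best replies: Low→R2; Med→R1; High→R2.
The unique mutual best reply is (High, R2), giving (17, 20).
Labs Inc. earns 17 sequentially versus 17 at the Nash outcome: unchanged.

unchanged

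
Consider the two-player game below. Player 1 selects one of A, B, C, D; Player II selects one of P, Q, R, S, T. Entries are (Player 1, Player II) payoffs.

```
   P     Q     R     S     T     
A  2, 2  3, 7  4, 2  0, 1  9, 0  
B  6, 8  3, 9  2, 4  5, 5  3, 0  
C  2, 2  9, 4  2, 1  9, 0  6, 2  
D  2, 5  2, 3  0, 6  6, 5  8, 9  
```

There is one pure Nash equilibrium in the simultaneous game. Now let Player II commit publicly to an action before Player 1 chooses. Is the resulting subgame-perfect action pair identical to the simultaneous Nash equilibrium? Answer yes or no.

Backward induction with Player II moving first.
- P → Player 1 plays B (best of 2, 6, 2, 2); Player II gets 8.
- Q → Player 1 plays C (best of 3, 3, 9, 2); Player II gets 4.
- R → Player 1 plays A (best of 4, 2, 2, 0); Player II gets 2.
- S → Player 1 plays C (best of 0, 5, 9, 6); Player II gets 0.
- T → Player 1 plays A (best of 9, 3, 6, 8); Player II gets 0.
Player II's induced payoffs are 8, 4, 2, 0, 0, so Player II commits to P. Subgame-perfect outcome: (B, P) with payoffs (6, 8).
For the simultaneous game, intersect best replies.
Player 1's best replies: P→B; Q→C; R→A; S→C; T→A.
Player II's best replies: A→Q; B→Q; C→Q; D→T.
The unique mutual best reply is (C, Q), giving (9, 4).
Sequential outcome (B, P) differs from the Nash profile (C, Q).

no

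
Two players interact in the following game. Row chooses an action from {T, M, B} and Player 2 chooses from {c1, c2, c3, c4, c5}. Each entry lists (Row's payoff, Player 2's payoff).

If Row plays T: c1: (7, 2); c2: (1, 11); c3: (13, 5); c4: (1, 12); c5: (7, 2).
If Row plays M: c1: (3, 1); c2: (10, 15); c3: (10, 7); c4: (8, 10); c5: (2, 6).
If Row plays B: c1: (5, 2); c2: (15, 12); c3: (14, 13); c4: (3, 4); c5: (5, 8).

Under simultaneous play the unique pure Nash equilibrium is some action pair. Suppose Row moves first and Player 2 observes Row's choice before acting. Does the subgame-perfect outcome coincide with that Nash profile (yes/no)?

yes

Backward induction with Row moving first.
- T: Player 2 compares 2, 11, 5, 12, 2 and picks c4; Row would get 1.
- M: Player 2 compares 1, 15, 7, 10, 6 and picks c2; Row would get 10.
- B: Player 2 compares 2, 12, 13, 4, 8 and picks c3; Row would get 14.
Row's induced payoffs are 1, 10, 14, so Row commits to B. Subgame-perfect outcome: (B, c3) with payoffs (14, 13).
Under simultaneous play:
Row's best replies: c1→T; c2→B; c3→B; c4→M; c5→T.
Player 2's best replies: T→c4; M→c2; B→c3.
Only (B, c3) has each player best-responding; Nash payoffs (14, 13).
Sequential outcome (B, c3) coincides with the Nash profile (B, c3).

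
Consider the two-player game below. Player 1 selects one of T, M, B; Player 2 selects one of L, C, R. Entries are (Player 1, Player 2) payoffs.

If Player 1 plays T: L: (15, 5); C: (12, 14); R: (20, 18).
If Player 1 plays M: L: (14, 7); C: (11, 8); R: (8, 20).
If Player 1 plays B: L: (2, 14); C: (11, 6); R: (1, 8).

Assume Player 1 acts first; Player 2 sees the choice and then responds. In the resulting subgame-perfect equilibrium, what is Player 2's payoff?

18

Solve by backward induction (Player 1 leads).
- T: Player 2 compares 5, 14, 18 and picks R; Player 1 would get 20.
- M: Player 2 compares 7, 8, 20 and picks R; Player 1 would get 8.
- B: Player 2 compares 14, 6, 8 and picks L; Player 1 would get 2.
Player 1's induced payoffs are 20, 8, 2, so Player 1 commits to T. Subgame-perfect outcome: (T, R) with payoffs (20, 18).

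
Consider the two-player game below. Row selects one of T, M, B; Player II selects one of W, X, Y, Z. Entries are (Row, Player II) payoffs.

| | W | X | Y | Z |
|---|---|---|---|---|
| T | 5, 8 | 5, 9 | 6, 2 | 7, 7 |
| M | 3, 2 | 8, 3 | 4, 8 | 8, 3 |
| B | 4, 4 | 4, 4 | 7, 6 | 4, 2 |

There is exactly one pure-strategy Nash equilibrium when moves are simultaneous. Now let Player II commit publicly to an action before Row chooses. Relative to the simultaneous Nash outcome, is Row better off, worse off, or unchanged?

worse off

Work backward from Row's decision.
- W → Row plays T (best of 5, 3, 4); Player II gets 8.
- X → Row plays M (best of 5, 8, 4); Player II gets 3.
- Y → Row plays B (best of 6, 4, 7); Player II gets 6.
- Z → Row plays M (best of 7, 8, 4); Player II gets 3.
Player II's induced payoffs are 8, 3, 6, 3, so Player II commits to W. Subgame-perfect outcome: (T, W) with payoffs (5, 8).
Now find the simultaneous Nash equilibrium.
Row's best replies: W→T; X→M; Y→B; Z→M.
Player II's best replies: T→X; M→Y; B→Y.
Only (B, Y) has each player best-responding; Nash payoffs (7, 6).
Row earns 5 sequentially versus 7 at the Nash outcome: worse off.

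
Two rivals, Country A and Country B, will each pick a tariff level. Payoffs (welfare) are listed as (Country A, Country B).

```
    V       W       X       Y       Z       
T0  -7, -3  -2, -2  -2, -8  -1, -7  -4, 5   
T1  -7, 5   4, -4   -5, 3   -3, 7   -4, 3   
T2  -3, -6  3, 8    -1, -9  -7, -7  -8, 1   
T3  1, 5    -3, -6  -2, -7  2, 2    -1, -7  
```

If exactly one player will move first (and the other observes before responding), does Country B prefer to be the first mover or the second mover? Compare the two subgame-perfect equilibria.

second

If Country A leads: Country B's best replies are T0→Z, T1→Y, T2→W, T3→V; Country A's induced payoffs -4, -3, 3, 1; outcome (T2, W), payoffs (3, 8).
If Country B leads: Country A's best replies are V→T3, W→T1, X→T2, Y→T3, Z→T3; Country B's induced payoffs 5, -4, -9, 2, -7; outcome (T3, V), payoffs (1, 5).
Country B gets 5 moving first and 8 moving second, so Country B prefers to move second.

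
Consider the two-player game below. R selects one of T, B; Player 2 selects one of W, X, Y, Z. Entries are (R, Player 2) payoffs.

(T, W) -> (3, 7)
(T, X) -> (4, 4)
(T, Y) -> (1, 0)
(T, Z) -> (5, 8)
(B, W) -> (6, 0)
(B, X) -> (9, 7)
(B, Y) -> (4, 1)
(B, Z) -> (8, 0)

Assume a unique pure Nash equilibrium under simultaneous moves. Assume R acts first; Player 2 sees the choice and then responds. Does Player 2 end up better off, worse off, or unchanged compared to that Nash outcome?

Player 2 best-responds to each possible R move:
- T: BR = Z, leader payoff 5.
- B: BR = X, leader payoff 9.
R's induced payoffs are 5, 9, so R commits to B. Subgame-perfect outcome: (B, X) with payoffs (9, 7).
For the simultaneous game, intersect best replies.
R's best replies: W→B; X→B; Y→B; Z→B.
Player 2's best replies: T→Z; B→X.
Only (B, X) has each player best-responding; Nash payoffs (9, 7).
Player 2 earns 7 sequentially versus 7 at the Nash outcome: unchanged.

unchanged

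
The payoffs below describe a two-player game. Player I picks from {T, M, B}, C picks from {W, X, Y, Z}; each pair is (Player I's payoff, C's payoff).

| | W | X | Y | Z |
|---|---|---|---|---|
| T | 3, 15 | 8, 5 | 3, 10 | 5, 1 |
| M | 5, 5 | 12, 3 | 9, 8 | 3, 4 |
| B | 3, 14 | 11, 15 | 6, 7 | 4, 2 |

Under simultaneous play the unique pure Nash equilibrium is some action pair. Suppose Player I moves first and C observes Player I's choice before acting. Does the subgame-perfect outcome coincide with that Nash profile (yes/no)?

Backward induction with Player I moving first.
- T: C compares 15, 5, 10, 1 and picks W; Player I would get 3.
- M: C compares 5, 3, 8, 4 and picks Y; Player I would get 9.
- B: C compares 14, 15, 7, 2 and picks X; Player I would get 11.
Among 3, 9, 11, the best is 11 at B. Subgame-perfect outcome: (B, X) with payoffs (11, 15).
Under simultaneous play:
Player I's best replies: W→M; X→M; Y→M; Z→T.
C's best replies: T→W; M→Y; B→X.
Only (M, Y) has each player best-responding; Nash payoffs (9, 8).
Sequential outcome (B, X) differs from the Nash profile (M, Y).

no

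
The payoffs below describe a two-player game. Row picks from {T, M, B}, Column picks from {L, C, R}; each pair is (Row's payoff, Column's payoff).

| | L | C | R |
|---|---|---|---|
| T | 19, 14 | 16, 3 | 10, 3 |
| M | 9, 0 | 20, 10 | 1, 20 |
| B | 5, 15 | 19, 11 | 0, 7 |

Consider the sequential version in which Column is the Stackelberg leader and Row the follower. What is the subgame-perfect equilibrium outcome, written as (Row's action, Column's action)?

(T, L)

Backward induction with Column moving first.
- L → Row plays T (best of 19, 9, 5); Column gets 14.
- C → Row plays M (best of 16, 20, 19); Column gets 10.
- R → Row plays T (best of 10, 1, 0); Column gets 3.
Maximizing over 14, 10, 3, Column chooses L. Subgame-perfect outcome: (T, L) with payoffs (19, 14).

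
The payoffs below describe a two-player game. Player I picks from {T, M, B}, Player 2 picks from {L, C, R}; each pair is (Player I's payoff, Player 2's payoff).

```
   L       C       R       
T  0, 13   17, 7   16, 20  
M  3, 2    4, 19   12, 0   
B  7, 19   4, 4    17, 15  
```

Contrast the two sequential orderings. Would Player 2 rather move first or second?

If Player I leads: Player 2's best replies are T→R, M→C, B→L; Player I's induced payoffs 16, 4, 7; outcome (T, R), payoffs (16, 20).
If Player 2 leads: Player I's best replies are L→B, C→T, R→B; Player 2's induced payoffs 19, 7, 15; outcome (B, L), payoffs (7, 19).
Player 2 gets 19 moving first and 20 moving second, so Player 2 prefers to move second.

second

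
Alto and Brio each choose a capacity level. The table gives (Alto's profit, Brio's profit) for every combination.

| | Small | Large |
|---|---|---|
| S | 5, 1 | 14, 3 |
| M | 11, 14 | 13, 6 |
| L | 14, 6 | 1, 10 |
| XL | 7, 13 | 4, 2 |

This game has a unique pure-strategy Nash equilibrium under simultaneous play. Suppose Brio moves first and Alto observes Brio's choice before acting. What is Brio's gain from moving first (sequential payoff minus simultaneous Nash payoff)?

Backward induction with Brio moving first.
- Small → Alto plays L (best of 5, 11, 14, 7); Brio gets 6.
- Large → Alto plays S (best of 14, 13, 1, 4); Brio gets 3.
Maximizing over 6, 3, Brio chooses Small. Subgame-perfect outcome: (L, Small) with payoffs (14, 6).
Now find the simultaneous Nash equilibrium.
Alto's best replies: Small→L; Large→S.
Brio's best replies: S→Large; M→Small; L→Large; XL→Small.
Only (S, Large) has each player best-responding; Nash payoffs (14, 3).
Brio's commitment gain: 6 − 3 = 3.

3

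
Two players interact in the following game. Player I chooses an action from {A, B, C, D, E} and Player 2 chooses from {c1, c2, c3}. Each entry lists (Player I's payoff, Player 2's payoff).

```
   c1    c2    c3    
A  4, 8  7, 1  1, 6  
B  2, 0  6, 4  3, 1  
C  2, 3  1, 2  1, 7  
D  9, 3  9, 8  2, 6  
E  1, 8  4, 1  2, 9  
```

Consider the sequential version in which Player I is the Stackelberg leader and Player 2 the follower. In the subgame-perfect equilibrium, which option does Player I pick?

Player 2 best-responds to each possible Player I move:
- A → Player 2 plays c1 (best of 8, 1, 6); Player I gets 4.
- B → Player 2 plays c2 (best of 0, 4, 1); Player I gets 6.
- C → Player 2 plays c3 (best of 3, 2, 7); Player I gets 1.
- D → Player 2 plays c2 (best of 3, 8, 6); Player I gets 9.
- E → Player 2 plays c3 (best of 8, 1, 9); Player I gets 2.
Among 4, 6, 1, 9, 2, the best is 9 at D. Subgame-perfect outcome: (D, c2) with payoffs (9, 8).

D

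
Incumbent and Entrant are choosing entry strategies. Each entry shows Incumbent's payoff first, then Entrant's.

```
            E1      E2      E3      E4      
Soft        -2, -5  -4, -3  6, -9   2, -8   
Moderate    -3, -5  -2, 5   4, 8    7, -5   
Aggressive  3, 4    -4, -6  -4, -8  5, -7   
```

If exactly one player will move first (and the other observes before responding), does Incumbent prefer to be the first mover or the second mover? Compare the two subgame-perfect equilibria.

If Incumbent leads: Entrant's best replies are Soft→E2, Moderate→E3, Aggressive→E1; Incumbent's induced payoffs -4, 4, 3; outcome (Moderate, E3), payoffs (4, 8).
If Entrant leads: Incumbent's best replies are E1→Aggressive, E2→Moderate, E3→Soft, E4→Moderate; Entrant's induced payoffs 4, 5, -9, -5; outcome (Moderate, E2), payoffs (-2, 5).
Incumbent gets 4 moving first and -2 moving second, so Incumbent prefers to move first.

first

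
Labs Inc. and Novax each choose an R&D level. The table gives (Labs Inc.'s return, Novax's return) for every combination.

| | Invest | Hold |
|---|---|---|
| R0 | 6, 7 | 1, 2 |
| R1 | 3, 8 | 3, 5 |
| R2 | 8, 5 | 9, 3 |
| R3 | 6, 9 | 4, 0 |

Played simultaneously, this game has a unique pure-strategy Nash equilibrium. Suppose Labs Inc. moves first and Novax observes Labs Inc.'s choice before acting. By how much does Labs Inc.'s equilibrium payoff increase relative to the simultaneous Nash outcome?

Solve by backward induction (Labs Inc. leads).
- R0: BR = Invest, leader payoff 6.
- R1: BR = Invest, leader payoff 3.
- R2: BR = Invest, leader payoff 8.
- R3: BR = Invest, leader payoff 6.
Among 6, 3, 8, 6, the best is 8 at R2. Subgame-perfect outcome: (R2, Invest) with payoffs (8, 5).
Now find the simultaneous Nash equilibrium.
Labs Inc.'s best replies: Invest→R2; Hold→R2.
Novax's best replies: R0→Invest; R1→Invest; R2→Invest; R3→Invest.
The unique mutual best reply is (R2, Invest), giving (8, 5).
Labs Inc.'s commitment gain: 8 − 8 = 0.

0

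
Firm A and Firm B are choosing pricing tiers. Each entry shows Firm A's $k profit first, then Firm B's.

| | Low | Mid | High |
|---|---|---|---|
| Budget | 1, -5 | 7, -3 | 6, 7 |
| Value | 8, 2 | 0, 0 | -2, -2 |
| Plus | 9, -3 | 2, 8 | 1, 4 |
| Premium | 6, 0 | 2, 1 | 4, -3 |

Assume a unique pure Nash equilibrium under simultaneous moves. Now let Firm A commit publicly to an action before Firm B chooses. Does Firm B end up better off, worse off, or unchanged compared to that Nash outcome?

worse off

Work backward from Firm B's decision.
- Budget: Firm B compares -5, -3, 7 and picks High; Firm A would get 6.
- Value: Firm B compares 2, 0, -2 and picks Low; Firm A would get 8.
- Plus: Firm B compares -3, 8, 4 and picks Mid; Firm A would get 2.
- Premium: Firm B compares 0, 1, -3 and picks Mid; Firm A would get 2.
Maximizing over 6, 8, 2, 2, Firm A chooses Value. Subgame-perfect outcome: (Value, Low) with payoffs (8, 2).
For the simultaneous game, intersect best replies.
Firm A's best replies: Low→Plus; Mid→Budget; High→Budget.
Firm B's best replies: Budget→High; Value→Low; Plus→Mid; Premium→Mid.
Only (Budget, High) has each player best-responding; Nash payoffs (6, 7).
Firm B earns 2 sequentially versus 7 at the Nash outcome: worse off.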